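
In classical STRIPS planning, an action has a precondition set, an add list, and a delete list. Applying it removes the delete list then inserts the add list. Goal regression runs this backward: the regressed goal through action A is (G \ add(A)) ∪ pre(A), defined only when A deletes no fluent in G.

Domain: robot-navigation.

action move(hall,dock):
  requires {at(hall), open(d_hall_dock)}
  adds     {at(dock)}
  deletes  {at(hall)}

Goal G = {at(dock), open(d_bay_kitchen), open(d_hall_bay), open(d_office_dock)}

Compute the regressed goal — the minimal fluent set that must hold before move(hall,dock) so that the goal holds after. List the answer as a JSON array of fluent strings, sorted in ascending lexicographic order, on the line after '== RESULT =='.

Compute (G \ add) ∪ pre:
  G ∩ del = {}  (empty — regression defined)
  G \ add = {at(dock), open(d_bay_kitchen), open(d_hall_bay), open(d_office_dock)} \ {at(dock)} = {open(d_bay_kitchen), open(d_hall_bay), open(d_office_dock)}
  ∪ pre   = {open(d_bay_kitchen), open(d_hall_bay), open(d_office_dock)} ∪ {at(hall), open(d_hall_dock)}
          = {at(hall), open(d_bay_kitchen), open(d_hall_bay), open(d_hall_dock), open(d_office_dock)}

== RESULT ==
["at(hall)", "open(d_bay_kitchen)", "open(d_hall_bay)", "open(d_hall_dock)", "open(d_office_dock)"]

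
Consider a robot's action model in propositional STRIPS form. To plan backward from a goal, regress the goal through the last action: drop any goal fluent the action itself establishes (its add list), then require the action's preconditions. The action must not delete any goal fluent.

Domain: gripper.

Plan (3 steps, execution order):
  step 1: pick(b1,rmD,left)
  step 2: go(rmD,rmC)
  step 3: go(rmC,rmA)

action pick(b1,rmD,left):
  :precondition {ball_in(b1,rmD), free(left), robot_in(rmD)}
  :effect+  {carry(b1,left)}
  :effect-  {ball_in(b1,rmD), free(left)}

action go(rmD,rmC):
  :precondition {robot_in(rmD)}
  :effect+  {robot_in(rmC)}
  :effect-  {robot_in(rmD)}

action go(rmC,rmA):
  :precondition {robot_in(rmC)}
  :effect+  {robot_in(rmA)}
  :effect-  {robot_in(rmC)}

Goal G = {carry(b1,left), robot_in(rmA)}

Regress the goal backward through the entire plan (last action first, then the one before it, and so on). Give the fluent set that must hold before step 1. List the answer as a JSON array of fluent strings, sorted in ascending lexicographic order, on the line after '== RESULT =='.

Work backward from the goal:
  through step 3 (go(rmC,rmA)): drop {robot_in(rmA)}, keep {carry(b1,left)}, require {robot_in(rmC)}
    → {carry(b1,left), robot_in(rmC)}
  through step 2 (go(rmD,rmC)): drop {robot_in(rmC)}, keep {carry(b1,left)}, require {robot_in(rmD)}
    → {carry(b1,left), robot_in(rmD)}
  through step 1 (pick(b1,rmD,left)): drop {carry(b1,left)}, keep {robot_in(rmD)}, require {ball_in(b1,rmD), free(left), robot_in(rmD)}
    → {ball_in(b1,rmD), free(left), robot_in(rmD)}

== RESULT ==
["ball_in(b1,rmD)", "free(left)", "robot_in(rmD)"]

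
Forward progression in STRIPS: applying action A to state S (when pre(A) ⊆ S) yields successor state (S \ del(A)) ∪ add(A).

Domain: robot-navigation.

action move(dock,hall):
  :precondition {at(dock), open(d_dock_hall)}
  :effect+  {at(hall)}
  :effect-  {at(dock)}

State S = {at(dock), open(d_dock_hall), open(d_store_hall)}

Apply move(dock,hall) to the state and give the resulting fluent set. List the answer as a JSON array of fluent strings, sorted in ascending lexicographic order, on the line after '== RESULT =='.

Progress:
  pre ⊆ S: {at(dock), open(d_dock_hall)} ⊆ S  — applicable
  S \ del = {open(d_dock_hall), open(d_store_hall)}
  ∪ add   = {at(hall), open(d_dock_hall), open(d_store_hall)}

== RESULT ==
["at(hall)", "open(d_dock_hall)", "open(d_store_hall)"]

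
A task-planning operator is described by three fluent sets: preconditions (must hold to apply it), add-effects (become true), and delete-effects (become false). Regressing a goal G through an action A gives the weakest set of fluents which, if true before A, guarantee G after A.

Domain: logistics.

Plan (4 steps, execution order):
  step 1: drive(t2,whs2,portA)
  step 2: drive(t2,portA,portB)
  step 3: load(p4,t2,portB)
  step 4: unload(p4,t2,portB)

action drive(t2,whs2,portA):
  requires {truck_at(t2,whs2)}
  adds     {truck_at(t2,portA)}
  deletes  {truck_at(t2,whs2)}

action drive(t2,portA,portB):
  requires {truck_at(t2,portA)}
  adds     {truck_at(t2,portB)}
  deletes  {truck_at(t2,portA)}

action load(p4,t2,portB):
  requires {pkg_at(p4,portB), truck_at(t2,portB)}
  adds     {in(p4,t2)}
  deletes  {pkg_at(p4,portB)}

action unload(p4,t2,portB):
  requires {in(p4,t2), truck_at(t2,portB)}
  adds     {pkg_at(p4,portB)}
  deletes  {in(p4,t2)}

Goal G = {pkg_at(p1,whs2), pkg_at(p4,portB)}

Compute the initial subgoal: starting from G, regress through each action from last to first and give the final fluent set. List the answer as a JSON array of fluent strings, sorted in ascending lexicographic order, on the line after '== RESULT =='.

Work backward from the goal:
  through step 4 (unload(p4,t2,portB)): drop {pkg_at(p4,portB)}, keep {pkg_at(p1,whs2)}, require {in(p4,t2), truck_at(t2,portB)}
    → {in(p4,t2), pkg_at(p1,whs2), truck_at(t2,portB)}
  through step 3 (load(p4,t2,portB)): drop {in(p4,t2)}, keep {pkg_at(p1,whs2), truck_at(t2,portB)}, require {pkg_at(p4,portB), truck_at(t2,portB)}
    → {pkg_at(p1,whs2), pkg_at(p4,portB), truck_at(t2,portB)}
  through step 2 (drive(t2,portA,portB)): drop {truck_at(t2,portB)}, keep {pkg_at(p1,whs2), pkg_at(p4,portB)}, require {truck_at(t2,portA)}
    → {pkg_at(p1,whs2), pkg_at(p4,portB), truck_at(t2,portA)}
  through step 1 (drive(t2,whs2,portA)): drop {truck_at(t2,portA)}, keep {pkg_at(p1,whs2), pkg_at(p4,portB)}, require {truck_at(t2,whs2)}
    → {pkg_at(p1,whs2), pkg_at(p4,portB), truck_at(t2,whs2)}

== RESULT ==
["pkg_at(p1,whs2)", "pkg_at(p4,portB)", "truck_at(t2,whs2)"]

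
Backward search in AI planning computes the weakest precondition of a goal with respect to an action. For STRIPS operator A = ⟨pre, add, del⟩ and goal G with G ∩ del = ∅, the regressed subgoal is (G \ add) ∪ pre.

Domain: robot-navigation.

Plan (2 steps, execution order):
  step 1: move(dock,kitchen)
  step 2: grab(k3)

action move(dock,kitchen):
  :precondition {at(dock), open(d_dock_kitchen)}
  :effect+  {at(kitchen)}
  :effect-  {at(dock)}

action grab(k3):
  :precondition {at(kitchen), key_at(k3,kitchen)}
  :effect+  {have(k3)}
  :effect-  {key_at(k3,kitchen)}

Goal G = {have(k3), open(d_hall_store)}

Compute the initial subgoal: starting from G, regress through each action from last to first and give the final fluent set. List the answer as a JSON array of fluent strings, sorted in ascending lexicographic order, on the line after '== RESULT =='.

Regress step by step:
  through step 2 (grab(k3)): drop {have(k3)}, keep {open(d_hall_store)}, require {at(kitchen), key_at(k3,kitchen)}
    → {at(kitchen), key_at(k3,kitchen), open(d_hall_store)}
  through step 1 (move(dock,kitchen)): drop {at(kitchen)}, keep {key_at(k3,kitchen), open(d_hall_store)}, require {at(dock), open(d_dock_kitchen)}
    → {at(dock), key_at(k3,kitchen), open(d_dock_kitchen), open(d_hall_store)}

== RESULT ==
["at(dock)", "key_at(k3,kitchen)", "open(d_dock_kitchen)", "open(d_hall_store)"]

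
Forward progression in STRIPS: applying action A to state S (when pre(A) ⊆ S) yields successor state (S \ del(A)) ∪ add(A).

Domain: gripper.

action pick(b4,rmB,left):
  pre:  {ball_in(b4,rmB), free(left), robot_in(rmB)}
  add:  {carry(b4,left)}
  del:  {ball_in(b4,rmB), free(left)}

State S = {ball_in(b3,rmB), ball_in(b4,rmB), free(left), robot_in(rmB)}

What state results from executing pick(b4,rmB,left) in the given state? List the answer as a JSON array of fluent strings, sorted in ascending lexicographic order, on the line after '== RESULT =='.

Compute (S \ del) ∪ add:
  pre ⊆ S: {ball_in(b4,rmB), free(left), robot_in(rmB)} ⊆ S  — applicable
  S \ del = {ball_in(b3,rmB), robot_in(rmB)}
  ∪ add   = {ball_in(b3,rmB), carry(b4,left), robot_in(rmB)}

== RESULT ==
["ball_in(b3,rmB)", "carry(b4,left)", "robot_in(rmB)"]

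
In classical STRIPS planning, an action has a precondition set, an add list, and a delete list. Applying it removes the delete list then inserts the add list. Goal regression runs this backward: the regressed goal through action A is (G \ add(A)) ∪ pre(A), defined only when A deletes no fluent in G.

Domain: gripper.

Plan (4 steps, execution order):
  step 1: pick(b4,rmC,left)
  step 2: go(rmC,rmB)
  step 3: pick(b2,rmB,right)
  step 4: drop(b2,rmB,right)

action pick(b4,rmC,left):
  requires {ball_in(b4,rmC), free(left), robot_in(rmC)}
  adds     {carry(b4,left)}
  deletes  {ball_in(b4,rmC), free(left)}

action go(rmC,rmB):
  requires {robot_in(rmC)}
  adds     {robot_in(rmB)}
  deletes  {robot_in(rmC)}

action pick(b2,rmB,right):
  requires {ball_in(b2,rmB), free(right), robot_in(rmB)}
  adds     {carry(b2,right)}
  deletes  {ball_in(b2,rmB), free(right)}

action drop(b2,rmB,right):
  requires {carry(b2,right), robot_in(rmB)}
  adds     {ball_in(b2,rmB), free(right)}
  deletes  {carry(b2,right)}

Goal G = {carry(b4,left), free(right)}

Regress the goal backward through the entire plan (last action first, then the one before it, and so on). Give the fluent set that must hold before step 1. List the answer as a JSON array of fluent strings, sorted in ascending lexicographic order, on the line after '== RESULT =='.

Work backward from the goal:
  through step 4 (drop(b2,rmB,right)): drop {free(right)}, keep {carry(b4,left)}, require {carry(b2,right), robot_in(rmB)}
    → {carry(b2,right), carry(b4,left), robot_in(rmB)}
  through step 3 (pick(b2,rmB,right)): drop {carry(b2,right)}, keep {carry(b4,left), robot_in(rmB)}, require {ball_in(b2,rmB), free(right), robot_in(rmB)}
    → {ball_in(b2,rmB), carry(b4,left), free(right), robot_in(rmB)}
  through step 2 (go(rmC,rmB)): drop {robot_in(rmB)}, keep {ball_in(b2,rmB), carry(b4,left), free(right)}, require {robot_in(rmC)}
    → {ball_in(b2,rmB), carry(b4,left), free(right), robot_in(rmC)}
  through step 1 (pick(b4,rmC,left)): drop {carry(b4,left)}, keep {ball_in(b2,rmB), free(right), robot_in(rmC)}, require {ball_in(b4,rmC), free(left), robot_in(rmC)}
    → {ball_in(b2,rmB), ball_in(b4,rmC), free(left), free(right), robot_in(rmC)}

== RESULT ==
["ball_in(b2,rmB)", "ball_in(b4,rmC)", "free(left)", "free(right)", "robot_in(rmC)"]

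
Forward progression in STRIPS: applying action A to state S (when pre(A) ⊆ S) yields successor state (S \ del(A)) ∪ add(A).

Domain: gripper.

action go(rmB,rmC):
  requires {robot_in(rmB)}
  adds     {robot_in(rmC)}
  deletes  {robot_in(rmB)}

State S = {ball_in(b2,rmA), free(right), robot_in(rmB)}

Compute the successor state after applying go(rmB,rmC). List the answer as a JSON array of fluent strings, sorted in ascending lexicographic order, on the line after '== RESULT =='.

Compute (S \ del) ∪ add:
  pre ⊆ S: {robot_in(rmB)} ⊆ S  — applicable
  S \ del = {ball_in(b2,rmA), free(right)}
  ∪ add   = {ball_in(b2,rmA), free(right), robot_in(rmC)}

== RESULT ==
["ball_in(b2,rmA)", "free(right)", "robot_in(rmC)"]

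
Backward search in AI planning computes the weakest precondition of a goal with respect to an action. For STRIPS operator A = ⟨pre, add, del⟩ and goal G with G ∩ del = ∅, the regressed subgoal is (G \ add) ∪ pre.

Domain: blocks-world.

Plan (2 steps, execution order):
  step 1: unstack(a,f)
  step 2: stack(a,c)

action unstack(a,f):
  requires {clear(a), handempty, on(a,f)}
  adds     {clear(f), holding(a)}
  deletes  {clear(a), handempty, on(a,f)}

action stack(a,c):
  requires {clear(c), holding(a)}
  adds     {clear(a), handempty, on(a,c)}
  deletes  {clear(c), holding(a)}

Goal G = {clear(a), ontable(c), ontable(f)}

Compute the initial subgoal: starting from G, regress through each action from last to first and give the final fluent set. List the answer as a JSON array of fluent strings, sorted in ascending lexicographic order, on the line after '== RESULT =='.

Regress step by step:
  through step 2 (stack(a,c)): drop {clear(a)}, keep {ontable(c), ontable(f)}, require {clear(c), holding(a)}
    → {clear(c), holding(a), ontable(c), ontable(f)}
  through step 1 (unstack(a,f)): drop {holding(a)}, keep {clear(c), ontable(c), ontable(f)}, require {clear(a), handempty, on(a,f)}
    → {clear(a), clear(c), handempty, on(a,f), ontable(c), ontable(f)}

== RESULT ==
["clear(a)", "clear(c)", "handempty", "on(a,f)", "ontable(c)", "ontable(f)"]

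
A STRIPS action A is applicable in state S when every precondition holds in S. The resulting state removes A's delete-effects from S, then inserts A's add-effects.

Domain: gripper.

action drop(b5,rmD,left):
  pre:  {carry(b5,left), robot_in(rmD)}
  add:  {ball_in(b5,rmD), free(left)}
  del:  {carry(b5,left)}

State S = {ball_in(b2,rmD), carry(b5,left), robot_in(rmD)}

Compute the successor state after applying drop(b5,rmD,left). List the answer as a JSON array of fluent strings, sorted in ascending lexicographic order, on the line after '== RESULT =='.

Progress:
  pre ⊆ S: {carry(b5,left), robot_in(rmD)} ⊆ S  — applicable
  S \ del = {ball_in(b2,rmD), robot_in(rmD)}
  ∪ add   = {ball_in(b2,rmD), ball_in(b5,rmD), free(left), robot_in(rmD)}

== RESULT ==
["ball_in(b2,rmD)", "ball_in(b5,rmD)", "free(left)", "robot_in(rmD)"]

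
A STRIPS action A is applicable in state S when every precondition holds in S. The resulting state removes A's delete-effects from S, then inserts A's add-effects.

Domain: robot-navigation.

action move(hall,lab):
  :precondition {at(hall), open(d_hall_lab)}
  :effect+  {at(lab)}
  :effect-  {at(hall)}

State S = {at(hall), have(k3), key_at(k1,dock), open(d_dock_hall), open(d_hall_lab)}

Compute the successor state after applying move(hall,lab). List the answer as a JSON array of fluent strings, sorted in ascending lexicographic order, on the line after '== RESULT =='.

Compute (S \ del) ∪ add:
  pre ⊆ S: {at(hall), open(d_hall_lab)} ⊆ S  — applicable
  S \ del = {have(k3), key_at(k1,dock), open(d_dock_hall), open(d_hall_lab)}
  ∪ add   = {at(lab), have(k3), key_at(k1,dock), open(d_dock_hall), open(d_hall_lab)}

== RESULT ==
["at(lab)", "have(k3)", "key_at(k1,dock)", "open(d_dock_hall)", "open(d_hall_lab)"]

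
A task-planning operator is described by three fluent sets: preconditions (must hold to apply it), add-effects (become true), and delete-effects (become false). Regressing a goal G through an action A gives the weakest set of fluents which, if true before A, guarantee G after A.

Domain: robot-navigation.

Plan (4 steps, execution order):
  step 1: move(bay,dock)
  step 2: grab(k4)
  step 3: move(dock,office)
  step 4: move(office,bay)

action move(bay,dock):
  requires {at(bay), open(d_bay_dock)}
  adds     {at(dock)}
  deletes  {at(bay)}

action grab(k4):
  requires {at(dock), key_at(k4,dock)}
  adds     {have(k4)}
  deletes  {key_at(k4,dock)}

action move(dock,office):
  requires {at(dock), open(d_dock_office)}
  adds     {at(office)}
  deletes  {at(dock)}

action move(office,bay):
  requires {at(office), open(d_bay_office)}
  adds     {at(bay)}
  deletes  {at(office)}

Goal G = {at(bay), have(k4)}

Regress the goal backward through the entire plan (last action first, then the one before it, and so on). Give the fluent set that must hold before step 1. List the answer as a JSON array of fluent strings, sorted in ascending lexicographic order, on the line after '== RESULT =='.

Regress step by step:
  through step 4 (move(office,bay)): drop {at(bay)}, keep {have(k4)}, require {at(office), open(d_bay_office)}
    → {at(office), have(k4), open(d_bay_office)}
  through step 3 (move(dock,office)): drop {at(office)}, keep {have(k4), open(d_bay_office)}, require {at(dock), open(d_dock_office)}
    → {at(dock), have(k4), open(d_bay_office), open(d_dock_office)}
  through step 2 (grab(k4)): drop {have(k4)}, keep {at(dock), open(d_bay_office), open(d_dock_office)}, require {at(dock), key_at(k4,dock)}
    → {at(dock), key_at(k4,dock), open(d_bay_office), open(d_dock_office)}
  through step 1 (move(bay,dock)): drop {at(dock)}, keep {key_at(k4,dock), open(d_bay_office), open(d_dock_office)}, require {at(bay), open(d_bay_dock)}
    → {at(bay), key_at(k4,dock), open(d_bay_dock), open(d_bay_office), open(d_dock_office)}

== RESULT ==
["at(bay)", "key_at(k4,dock)", "open(d_bay_dock)", "open(d_bay_office)", "open(d_dock_office)"]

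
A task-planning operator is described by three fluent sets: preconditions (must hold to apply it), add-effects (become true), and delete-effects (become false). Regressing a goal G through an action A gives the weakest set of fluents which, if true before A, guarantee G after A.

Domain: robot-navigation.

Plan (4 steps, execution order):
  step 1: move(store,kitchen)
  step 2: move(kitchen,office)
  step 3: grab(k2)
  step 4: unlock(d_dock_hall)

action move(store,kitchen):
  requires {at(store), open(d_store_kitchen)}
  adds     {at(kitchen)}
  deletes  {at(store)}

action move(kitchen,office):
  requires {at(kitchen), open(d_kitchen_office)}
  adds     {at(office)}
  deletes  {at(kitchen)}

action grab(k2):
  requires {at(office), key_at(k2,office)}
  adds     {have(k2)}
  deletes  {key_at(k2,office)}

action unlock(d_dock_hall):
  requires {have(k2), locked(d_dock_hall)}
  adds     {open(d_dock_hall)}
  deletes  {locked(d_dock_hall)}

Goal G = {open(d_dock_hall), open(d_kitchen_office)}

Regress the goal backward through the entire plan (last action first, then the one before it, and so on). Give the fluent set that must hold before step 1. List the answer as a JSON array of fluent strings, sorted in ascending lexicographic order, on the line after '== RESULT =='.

Regress step by step:
  through step 4 (unlock(d_dock_hall)): drop {open(d_dock_hall)}, keep {open(d_kitchen_office)}, require {have(k2), locked(d_dock_hall)}
    → {have(k2), locked(d_dock_hall), open(d_kitchen_office)}
  through step 3 (grab(k2)): drop {have(k2)}, keep {locked(d_dock_hall), open(d_kitchen_office)}, require {at(office), key_at(k2,office)}
    → {at(office), key_at(k2,office), locked(d_dock_hall), open(d_kitchen_office)}
  through step 2 (move(kitchen,office)): drop {at(office)}, keep {key_at(k2,office), locked(d_dock_hall), open(d_kitchen_office)}, require {at(kitchen), open(d_kitchen_office)}
    → {at(kitchen), key_at(k2,office), locked(d_dock_hall), open(d_kitchen_office)}
  through step 1 (move(store,kitchen)): drop {at(kitchen)}, keep {key_at(k2,office), locked(d_dock_hall), open(d_kitchen_office)}, require {at(store), open(d_store_kitchen)}
    → {at(store), key_at(k2,office), locked(d_dock_hall), open(d_kitchen_office), open(d_store_kitchen)}

== RESULT ==
["at(store)", "key_at(k2,office)", "locked(d_dock_hall)", "open(d_kitchen_office)", "open(d_store_kitchen)"]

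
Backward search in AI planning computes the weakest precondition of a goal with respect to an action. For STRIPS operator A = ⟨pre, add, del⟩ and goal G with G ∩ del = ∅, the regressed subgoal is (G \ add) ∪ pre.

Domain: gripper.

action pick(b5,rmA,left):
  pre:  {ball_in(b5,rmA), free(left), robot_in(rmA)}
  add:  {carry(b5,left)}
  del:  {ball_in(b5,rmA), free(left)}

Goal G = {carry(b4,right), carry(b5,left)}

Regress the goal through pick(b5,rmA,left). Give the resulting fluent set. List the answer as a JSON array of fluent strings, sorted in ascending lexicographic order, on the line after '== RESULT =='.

Regress:
  G ∩ del = {}  (empty — regression defined)
  G \ add = {carry(b4,right), carry(b5,left)} \ {carry(b5,left)} = {carry(b4,right)}
  ∪ pre   = {carry(b4,right)} ∪ {ball_in(b5,rmA), free(left), robot_in(rmA)}
          = {ball_in(b5,rmA), carry(b4,right), free(left), robot_in(rmA)}

== RESULT ==
["ball_in(b5,rmA)", "carry(b4,right)", "free(left)", "robot_in(rmA)"]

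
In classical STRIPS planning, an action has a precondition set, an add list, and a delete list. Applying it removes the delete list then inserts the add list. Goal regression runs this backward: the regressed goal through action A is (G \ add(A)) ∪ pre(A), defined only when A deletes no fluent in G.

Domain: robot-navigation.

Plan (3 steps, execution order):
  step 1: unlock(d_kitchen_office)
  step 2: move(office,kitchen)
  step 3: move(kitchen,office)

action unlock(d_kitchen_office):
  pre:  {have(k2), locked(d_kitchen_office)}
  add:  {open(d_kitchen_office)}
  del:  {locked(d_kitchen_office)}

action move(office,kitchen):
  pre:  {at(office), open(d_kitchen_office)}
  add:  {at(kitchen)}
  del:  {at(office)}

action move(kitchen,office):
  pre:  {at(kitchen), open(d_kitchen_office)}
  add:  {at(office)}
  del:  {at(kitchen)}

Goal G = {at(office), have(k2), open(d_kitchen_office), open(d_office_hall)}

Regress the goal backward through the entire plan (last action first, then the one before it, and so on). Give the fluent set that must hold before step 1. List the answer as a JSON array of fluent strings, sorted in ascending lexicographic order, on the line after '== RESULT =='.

Regress step by step:
  through step 3 (move(kitchen,office)): drop {at(office)}, keep {have(k2), open(d_kitchen_office), open(d_office_hall)}, require {at(kitchen), open(d_kitchen_office)}
    → {at(kitchen), have(k2), open(d_kitchen_office), open(d_office_hall)}
  through step 2 (move(office,kitchen)): drop {at(kitchen)}, keep {have(k2), open(d_kitchen_office), open(d_office_hall)}, require {at(office), open(d_kitchen_office)}
    → {at(office), have(k2), open(d_kitchen_office), open(d_office_hall)}
  through step 1 (unlock(d_kitchen_office)): drop {open(d_kitchen_office)}, keep {at(office), have(k2), open(d_office_hall)}, require {have(k2), locked(d_kitchen_office)}
    → {at(office), have(k2), locked(d_kitchen_office), open(d_office_hall)}

== RESULT ==
["at(office)", "have(k2)", "locked(d_kitchen_office)", "open(d_office_hall)"]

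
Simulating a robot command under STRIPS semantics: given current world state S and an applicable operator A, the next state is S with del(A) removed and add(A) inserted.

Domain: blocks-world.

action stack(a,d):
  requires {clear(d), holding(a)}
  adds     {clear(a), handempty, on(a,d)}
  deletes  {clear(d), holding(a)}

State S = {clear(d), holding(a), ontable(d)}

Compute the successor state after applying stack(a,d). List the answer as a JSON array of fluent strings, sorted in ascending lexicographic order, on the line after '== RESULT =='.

Progress:
  pre ⊆ S: {clear(d), holding(a)} ⊆ S  — applicable
  S \ del = {ontable(d)}
  ∪ add   = {clear(a), handempty, on(a,d), ontable(d)}

== RESULT ==
["clear(a)", "handempty", "on(a,d)", "ontable(d)"]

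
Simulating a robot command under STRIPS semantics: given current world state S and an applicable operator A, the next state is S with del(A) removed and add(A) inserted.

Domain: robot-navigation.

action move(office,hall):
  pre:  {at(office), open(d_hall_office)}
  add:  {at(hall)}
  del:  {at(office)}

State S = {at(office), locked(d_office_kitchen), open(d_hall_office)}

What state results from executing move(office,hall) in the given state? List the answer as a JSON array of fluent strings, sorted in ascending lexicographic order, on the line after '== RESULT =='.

Progress:
  pre ⊆ S: {at(office), open(d_hall_office)} ⊆ S  — applicable
  S \ del = {locked(d_office_kitchen), open(d_hall_office)}
  ∪ add   = {at(hall), locked(d_office_kitchen), open(d_hall_office)}

== RESULT ==
["at(hall)", "locked(d_office_kitchen)", "open(d_hall_office)"]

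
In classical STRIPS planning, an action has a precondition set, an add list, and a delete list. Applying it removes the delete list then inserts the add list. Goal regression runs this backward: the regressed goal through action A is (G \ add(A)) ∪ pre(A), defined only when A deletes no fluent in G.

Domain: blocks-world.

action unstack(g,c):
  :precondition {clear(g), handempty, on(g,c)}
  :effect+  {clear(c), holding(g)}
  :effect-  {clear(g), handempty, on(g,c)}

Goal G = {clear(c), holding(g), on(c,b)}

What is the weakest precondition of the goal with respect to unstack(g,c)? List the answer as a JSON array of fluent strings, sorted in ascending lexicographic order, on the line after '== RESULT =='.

Regress:
  G ∩ del = {}  (empty — regression defined)
  G \ add = {clear(c), holding(g), on(c,b)} \ {clear(c), holding(g)} = {on(c,b)}
  ∪ pre   = {on(c,b)} ∪ {clear(g), handempty, on(g,c)}
          = {clear(g), handempty, on(c,b), on(g,c)}

== RESULT ==
["clear(g)", "handempty", "on(c,b)", "on(g,c)"]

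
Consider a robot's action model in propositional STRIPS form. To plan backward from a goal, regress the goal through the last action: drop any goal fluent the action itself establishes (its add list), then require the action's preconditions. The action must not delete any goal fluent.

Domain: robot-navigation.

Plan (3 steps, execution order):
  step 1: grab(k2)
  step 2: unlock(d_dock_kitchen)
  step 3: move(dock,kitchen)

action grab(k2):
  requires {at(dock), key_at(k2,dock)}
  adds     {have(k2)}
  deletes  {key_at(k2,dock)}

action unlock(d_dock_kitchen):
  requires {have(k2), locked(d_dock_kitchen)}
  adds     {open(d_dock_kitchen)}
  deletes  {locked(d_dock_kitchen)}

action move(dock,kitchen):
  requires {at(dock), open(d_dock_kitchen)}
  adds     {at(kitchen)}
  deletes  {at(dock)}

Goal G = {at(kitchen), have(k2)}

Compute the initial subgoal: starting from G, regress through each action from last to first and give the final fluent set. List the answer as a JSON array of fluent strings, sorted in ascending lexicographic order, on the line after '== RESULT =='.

Work backward from the goal:
  through step 3 (move(dock,kitchen)): drop {at(kitchen)}, keep {have(k2)}, require {at(dock), open(d_dock_kitchen)}
    → {at(dock), have(k2), open(d_dock_kitchen)}
  through step 2 (unlock(d_dock_kitchen)): drop {open(d_dock_kitchen)}, keep {at(dock), have(k2)}, require {have(k2), locked(d_dock_kitchen)}
    → {at(dock), have(k2), locked(d_dock_kitchen)}
  through step 1 (grab(k2)): drop {have(k2)}, keep {at(dock), locked(d_dock_kitchen)}, require {at(dock), key_at(k2,dock)}
    → {at(dock), key_at(k2,dock), locked(d_dock_kitchen)}

== RESULT ==
["at(dock)", "key_at(k2,dock)", "locked(d_dock_kitchen)"]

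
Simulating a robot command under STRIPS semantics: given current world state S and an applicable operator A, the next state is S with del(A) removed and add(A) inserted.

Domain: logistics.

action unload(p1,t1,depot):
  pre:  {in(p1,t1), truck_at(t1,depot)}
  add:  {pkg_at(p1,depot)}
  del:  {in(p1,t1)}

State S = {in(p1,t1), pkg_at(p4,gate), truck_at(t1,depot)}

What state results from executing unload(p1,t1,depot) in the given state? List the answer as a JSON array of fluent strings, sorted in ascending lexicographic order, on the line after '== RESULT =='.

Progress:
  pre ⊆ S: {in(p1,t1), truck_at(t1,depot)} ⊆ S  — applicable
  S \ del = {pkg_at(p4,gate), truck_at(t1,depot)}
  ∪ add   = {pkg_at(p1,depot), pkg_at(p4,gate), truck_at(t1,depot)}

== RESULT ==
["pkg_at(p1,depot)", "pkg_at(p4,gate)", "truck_at(t1,depot)"]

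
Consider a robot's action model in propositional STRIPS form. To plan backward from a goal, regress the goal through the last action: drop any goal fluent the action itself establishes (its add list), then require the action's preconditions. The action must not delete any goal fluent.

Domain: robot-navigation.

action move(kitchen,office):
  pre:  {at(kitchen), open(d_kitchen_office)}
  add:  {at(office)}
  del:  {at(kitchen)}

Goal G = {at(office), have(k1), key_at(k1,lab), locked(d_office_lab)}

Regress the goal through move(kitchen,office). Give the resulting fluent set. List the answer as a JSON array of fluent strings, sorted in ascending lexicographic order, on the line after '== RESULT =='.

Compute (G \ add) ∪ pre:
  G ∩ del = {}  (empty — regression defined)
  G \ add = {at(office), have(k1), key_at(k1,lab), locked(d_office_lab)} \ {at(office)} = {have(k1), key_at(k1,lab), locked(d_office_lab)}
  ∪ pre   = {have(k1), key_at(k1,lab), locked(d_office_lab)} ∪ {at(kitchen), open(d_kitchen_office)}
          = {at(kitchen), have(k1), key_at(k1,lab), locked(d_office_lab), open(d_kitchen_office)}

== RESULT ==
["at(kitchen)", "have(k1)", "key_at(k1,lab)", "locked(d_office_lab)", "open(d_kitchen_office)"]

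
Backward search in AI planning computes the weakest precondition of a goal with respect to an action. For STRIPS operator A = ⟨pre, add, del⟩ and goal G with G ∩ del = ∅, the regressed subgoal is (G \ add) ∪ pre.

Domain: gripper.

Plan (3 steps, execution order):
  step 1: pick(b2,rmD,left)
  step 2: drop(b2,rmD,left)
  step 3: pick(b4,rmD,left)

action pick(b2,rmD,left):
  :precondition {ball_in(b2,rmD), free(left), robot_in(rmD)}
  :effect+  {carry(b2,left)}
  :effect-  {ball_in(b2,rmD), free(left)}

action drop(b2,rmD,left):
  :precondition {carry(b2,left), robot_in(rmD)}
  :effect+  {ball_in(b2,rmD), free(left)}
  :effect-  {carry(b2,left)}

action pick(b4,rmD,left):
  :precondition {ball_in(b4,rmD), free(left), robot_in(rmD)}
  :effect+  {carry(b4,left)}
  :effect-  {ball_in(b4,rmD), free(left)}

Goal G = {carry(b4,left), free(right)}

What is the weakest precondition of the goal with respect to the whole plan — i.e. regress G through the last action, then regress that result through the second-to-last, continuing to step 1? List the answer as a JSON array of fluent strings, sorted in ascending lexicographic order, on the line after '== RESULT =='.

Work backward from the goal:
  through step 3 (pick(b4,rmD,left)): drop {carry(b4,left)}, keep {free(right)}, require {ball_in(b4,rmD), free(left), robot_in(rmD)}
    → {ball_in(b4,rmD), free(left), free(right), robot_in(rmD)}
  through step 2 (drop(b2,rmD,left)): drop {free(left)}, keep {ball_in(b4,rmD), free(right), robot_in(rmD)}, require {carry(b2,left), robot_in(rmD)}
    → {ball_in(b4,rmD), carry(b2,left), free(right), robot_in(rmD)}
  through step 1 (pick(b2,rmD,left)): drop {carry(b2,left)}, keep {ball_in(b4,rmD), free(right), robot_in(rmD)}, require {ball_in(b2,rmD), free(left), robot_in(rmD)}
    → {ball_in(b2,rmD), ball_in(b4,rmD), free(left), free(right), robot_in(rmD)}

== RESULT ==
["ball_in(b2,rmD)", "ball_in(b4,rmD)", "free(left)", "free(right)", "robot_in(rmD)"]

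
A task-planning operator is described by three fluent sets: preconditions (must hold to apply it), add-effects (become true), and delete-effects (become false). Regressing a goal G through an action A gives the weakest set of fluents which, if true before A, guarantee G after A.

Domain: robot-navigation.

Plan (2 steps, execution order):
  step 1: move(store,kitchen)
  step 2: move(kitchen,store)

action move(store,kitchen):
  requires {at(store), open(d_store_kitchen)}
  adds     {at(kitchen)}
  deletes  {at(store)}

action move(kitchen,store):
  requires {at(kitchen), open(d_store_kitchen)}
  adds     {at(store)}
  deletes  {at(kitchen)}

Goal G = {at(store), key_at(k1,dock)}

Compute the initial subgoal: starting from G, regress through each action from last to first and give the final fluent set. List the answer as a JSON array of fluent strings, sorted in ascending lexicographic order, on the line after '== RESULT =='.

Work backward from the goal:
  through step 2 (move(kitchen,store)): drop {at(store)}, keep {key_at(k1,dock)}, require {at(kitchen), open(d_store_kitchen)}
    → {at(kitchen), key_at(k1,dock), open(d_store_kitchen)}
  through step 1 (move(store,kitchen)): drop {at(kitchen)}, keep {key_at(k1,dock), open(d_store_kitchen)}, require {at(store), open(d_store_kitchen)}
    → {at(store), key_at(k1,dock), open(d_store_kitchen)}

== RESULT ==
["at(store)", "key_at(k1,dock)", "open(d_store_kitchen)"]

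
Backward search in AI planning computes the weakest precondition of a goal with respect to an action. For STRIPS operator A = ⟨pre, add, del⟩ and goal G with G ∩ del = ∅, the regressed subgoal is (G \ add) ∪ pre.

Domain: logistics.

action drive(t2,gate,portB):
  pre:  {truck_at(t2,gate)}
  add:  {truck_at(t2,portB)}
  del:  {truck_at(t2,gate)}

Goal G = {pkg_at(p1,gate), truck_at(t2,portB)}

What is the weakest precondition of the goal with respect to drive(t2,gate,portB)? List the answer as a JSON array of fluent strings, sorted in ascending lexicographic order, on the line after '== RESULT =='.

Regress:
  G ∩ del = {}  (empty — regression defined)
  G \ add = {pkg_at(p1,gate), truck_at(t2,portB)} \ {truck_at(t2,portB)} = {pkg_at(p1,gate)}
  ∪ pre   = {pkg_at(p1,gate)} ∪ {truck_at(t2,gate)}
          = {pkg_at(p1,gate), truck_at(t2,gate)}

== RESULT ==
["pkg_at(p1,gate)", "truck_at(t2,gate)"]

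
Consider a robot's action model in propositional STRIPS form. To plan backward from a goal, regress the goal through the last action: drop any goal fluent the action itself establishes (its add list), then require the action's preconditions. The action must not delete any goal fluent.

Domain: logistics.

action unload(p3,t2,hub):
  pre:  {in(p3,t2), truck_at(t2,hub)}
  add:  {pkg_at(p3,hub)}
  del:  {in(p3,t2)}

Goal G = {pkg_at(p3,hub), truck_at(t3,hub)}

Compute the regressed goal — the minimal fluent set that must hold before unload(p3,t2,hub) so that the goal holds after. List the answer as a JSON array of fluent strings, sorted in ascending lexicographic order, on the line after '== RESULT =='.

Regress:
  G ∩ del = {}  (empty — regression defined)
  G \ add = {pkg_at(p3,hub), truck_at(t3,hub)} \ {pkg_at(p3,hub)} = {truck_at(t3,hub)}
  ∪ pre   = {truck_at(t3,hub)} ∪ {in(p3,t2), truck_at(t2,hub)}
          = {in(p3,t2), truck_at(t2,hub), truck_at(t3,hub)}

== RESULT ==
["in(p3,t2)", "truck_at(t2,hub)", "truck_at(t3,hub)"]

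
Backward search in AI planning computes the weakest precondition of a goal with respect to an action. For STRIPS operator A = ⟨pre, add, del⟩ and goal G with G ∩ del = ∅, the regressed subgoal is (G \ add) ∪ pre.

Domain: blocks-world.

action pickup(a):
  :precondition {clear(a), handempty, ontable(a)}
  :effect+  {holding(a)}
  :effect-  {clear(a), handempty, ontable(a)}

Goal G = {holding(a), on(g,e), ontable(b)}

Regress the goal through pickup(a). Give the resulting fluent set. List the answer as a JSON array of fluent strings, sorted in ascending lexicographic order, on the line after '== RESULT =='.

Compute (G \ add) ∪ pre:
  G ∩ del = {}  (empty — regression defined)
  G \ add = {holding(a), on(g,e), ontable(b)} \ {holding(a)} = {on(g,e), ontable(b)}
  ∪ pre   = {on(g,e), ontable(b)} ∪ {clear(a), handempty, ontable(a)}
          = {clear(a), handempty, on(g,e), ontable(a), ontable(b)}

== RESULT ==
["clear(a)", "handempty", "on(g,e)", "ontable(a)", "ontable(b)"]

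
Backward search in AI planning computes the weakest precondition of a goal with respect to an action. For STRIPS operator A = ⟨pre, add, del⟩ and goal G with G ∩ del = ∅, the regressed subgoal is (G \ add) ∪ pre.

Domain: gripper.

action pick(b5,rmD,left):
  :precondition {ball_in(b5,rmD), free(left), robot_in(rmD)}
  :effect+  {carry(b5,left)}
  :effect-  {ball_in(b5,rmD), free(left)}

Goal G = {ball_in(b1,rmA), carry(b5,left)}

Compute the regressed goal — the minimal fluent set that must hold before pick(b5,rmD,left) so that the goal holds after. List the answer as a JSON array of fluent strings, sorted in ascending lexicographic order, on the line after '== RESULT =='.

Compute (G \ add) ∪ pre:
  G ∩ del = {}  (empty — regression defined)
  G \ add = {ball_in(b1,rmA), carry(b5,left)} \ {carry(b5,left)} = {ball_in(b1,rmA)}
  ∪ pre   = {ball_in(b1,rmA)} ∪ {ball_in(b5,rmD), free(left), robot_in(rmD)}
          = {ball_in(b1,rmA), ball_in(b5,rmD), free(left), robot_in(rmD)}

== RESULT ==
["ball_in(b1,rmA)", "ball_in(b5,rmD)", "free(left)", "robot_in(rmD)"]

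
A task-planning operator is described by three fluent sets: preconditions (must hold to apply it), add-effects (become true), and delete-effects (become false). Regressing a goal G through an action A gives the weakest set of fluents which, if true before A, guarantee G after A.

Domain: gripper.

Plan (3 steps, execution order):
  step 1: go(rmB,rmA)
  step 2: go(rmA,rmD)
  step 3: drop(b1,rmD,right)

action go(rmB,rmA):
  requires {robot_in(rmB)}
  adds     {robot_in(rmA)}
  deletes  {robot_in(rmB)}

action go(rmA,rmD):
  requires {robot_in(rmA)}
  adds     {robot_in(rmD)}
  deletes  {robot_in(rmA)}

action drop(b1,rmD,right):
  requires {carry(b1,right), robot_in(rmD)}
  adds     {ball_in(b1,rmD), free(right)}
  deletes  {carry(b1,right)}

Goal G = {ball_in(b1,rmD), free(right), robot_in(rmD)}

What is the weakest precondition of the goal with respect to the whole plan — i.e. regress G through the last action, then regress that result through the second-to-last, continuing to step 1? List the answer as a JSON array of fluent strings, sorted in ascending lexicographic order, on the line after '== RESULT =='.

Work backward from the goal:
  through step 3 (drop(b1,rmD,right)): drop {ball_in(b1,rmD), free(right)}, keep {robot_in(rmD)}, require {carry(b1,right), robot_in(rmD)}
    → {carry(b1,right), robot_in(rmD)}
  through step 2 (go(rmA,rmD)): drop {robot_in(rmD)}, keep {carry(b1,right)}, require {robot_in(rmA)}
    → {carry(b1,right), robot_in(rmA)}
  through step 1 (go(rmB,rmA)): drop {robot_in(rmA)}, keep {carry(b1,right)}, require {robot_in(rmB)}
    → {carry(b1,right), robot_in(rmB)}

== RESULT ==
["carry(b1,right)", "robot_in(rmB)"]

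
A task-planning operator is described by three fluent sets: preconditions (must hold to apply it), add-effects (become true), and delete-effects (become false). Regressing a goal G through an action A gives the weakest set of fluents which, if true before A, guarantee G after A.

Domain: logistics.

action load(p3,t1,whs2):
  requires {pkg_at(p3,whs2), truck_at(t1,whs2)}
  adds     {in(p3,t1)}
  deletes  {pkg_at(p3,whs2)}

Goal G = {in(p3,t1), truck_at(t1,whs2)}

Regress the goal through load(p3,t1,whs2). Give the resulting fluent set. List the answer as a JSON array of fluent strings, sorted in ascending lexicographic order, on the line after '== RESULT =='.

Regress:
  G ∩ del = {}  (empty — regression defined)
  G \ add = {in(p3,t1), truck_at(t1,whs2)} \ {in(p3,t1)} = {truck_at(t1,whs2)}
  ∪ pre   = {truck_at(t1,whs2)} ∪ {pkg_at(p3,whs2), truck_at(t1,whs2)}
          = {pkg_at(p3,whs2), truck_at(t1,whs2)}

== RESULT ==
["pkg_at(p3,whs2)", "truck_at(t1,whs2)"]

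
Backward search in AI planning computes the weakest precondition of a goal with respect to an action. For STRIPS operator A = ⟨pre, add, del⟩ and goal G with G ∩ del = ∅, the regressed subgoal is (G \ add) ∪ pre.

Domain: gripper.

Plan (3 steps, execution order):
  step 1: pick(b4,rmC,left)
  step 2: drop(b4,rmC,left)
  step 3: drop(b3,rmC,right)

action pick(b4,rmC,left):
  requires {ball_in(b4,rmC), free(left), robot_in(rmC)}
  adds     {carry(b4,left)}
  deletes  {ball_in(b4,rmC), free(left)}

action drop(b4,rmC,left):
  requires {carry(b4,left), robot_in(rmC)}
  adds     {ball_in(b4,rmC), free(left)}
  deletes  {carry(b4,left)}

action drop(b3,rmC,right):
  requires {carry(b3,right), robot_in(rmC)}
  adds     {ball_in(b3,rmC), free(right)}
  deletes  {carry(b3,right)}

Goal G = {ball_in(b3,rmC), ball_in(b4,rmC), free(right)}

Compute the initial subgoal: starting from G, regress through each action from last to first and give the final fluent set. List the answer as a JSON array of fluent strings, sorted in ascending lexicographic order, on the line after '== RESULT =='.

Work backward from the goal:
  through step 3 (drop(b3,rmC,right)): drop {ball_in(b3,rmC), free(right)}, keep {ball_in(b4,rmC)}, require {carry(b3,right), robot_in(rmC)}
    → {ball_in(b4,rmC), carry(b3,right), robot_in(rmC)}
  through step 2 (drop(b4,rmC,left)): drop {ball_in(b4,rmC)}, keep {carry(b3,right), robot_in(rmC)}, require {carry(b4,left), robot_in(rmC)}
    → {carry(b3,right), carry(b4,left), robot_in(rmC)}
  through step 1 (pick(b4,rmC,left)): drop {carry(b4,left)}, keep {carry(b3,right), robot_in(rmC)}, require {ball_in(b4,rmC), free(left), robot_in(rmC)}
    → {ball_in(b4,rmC), carry(b3,right), free(left), robot_in(rmC)}

== RESULT ==
["ball_in(b4,rmC)", "carry(b3,right)", "free(left)", "robot_in(rmC)"]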